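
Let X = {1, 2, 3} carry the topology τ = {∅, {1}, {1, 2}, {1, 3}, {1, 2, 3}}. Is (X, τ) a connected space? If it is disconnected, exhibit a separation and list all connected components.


(X, τ) is connected.

Find clopen sets (U ∈ τ with X ∖ U ∈ τ):
  U = ∅, X ∖ U = {1, 2, 3} — both open, so U is clopen.
  U = {1, 2, 3}, X ∖ U = ∅ — both open, so U is clopen.
Only trivial clopens (∅ and X) exist, so (X, τ) is connected.
Compute connected components by grouping points that agree on all clopens:
  component: {1, 2, 3}


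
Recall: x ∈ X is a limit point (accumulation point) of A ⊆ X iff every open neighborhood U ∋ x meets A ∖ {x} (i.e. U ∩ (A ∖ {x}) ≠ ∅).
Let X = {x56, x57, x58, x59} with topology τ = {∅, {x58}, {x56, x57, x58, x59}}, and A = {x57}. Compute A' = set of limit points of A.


A' = {x56, x59}

For each x ∈ X, list the open sets U ∈ τ with x ∈ U, then check whether U ∩ (A ∖ {x}) ≠ ∅ for every such U.
  x = x56: opens ∋ x are {x56, x57, x58, x59}; each meets A ∖ {x56}, so x IS a limit point.
  x = x57: open {x56, x57, x58, x59} ∋ x has {x56, x57, x58, x59} ∩ (A ∖ {x57}) = ∅, so x is NOT a limit point.
  x = x58: open {x58} ∋ x has {x58} ∩ (A ∖ {x58}) = ∅, so x is NOT a limit point.
  x = x59: opens ∋ x are {x56, x57, x58, x59}; each meets A ∖ {x59}, so x IS a limit point.
Collecting: A' = {x56, x59}.


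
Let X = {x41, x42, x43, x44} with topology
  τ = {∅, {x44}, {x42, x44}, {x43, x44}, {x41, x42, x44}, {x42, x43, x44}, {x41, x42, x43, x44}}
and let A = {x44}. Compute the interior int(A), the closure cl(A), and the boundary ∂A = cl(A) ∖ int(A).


int(A) = {x44}, cl(A) = {x41, x42, x43, x44}, ∂A = {x41, x42, x43}.

Closed sets in (X, τ) are complements of opens:
  closed(X, τ) = {∅, {x41}, {x43}, {x41, x42}, {x41, x43}, {x41, x42, x43}, {x41, x42, x43, x44}}.
int(A) = ⋃ {U ∈ τ : U ⊆ A}. Opens contained in A: ∅, {x44}.
Taking the union of these: int(A) = {x44}.
cl(A) = ⋂ {C closed : A ⊆ C}. Closed sets containing A: {x41, x42, x43, x44}.
Intersecting these: cl(A) = {x41, x42, x43, x44}.
∂A = cl(A) ∖ int(A) = {x41, x42, x43, x44} ∖ {x44} = {x41, x42, x43}.


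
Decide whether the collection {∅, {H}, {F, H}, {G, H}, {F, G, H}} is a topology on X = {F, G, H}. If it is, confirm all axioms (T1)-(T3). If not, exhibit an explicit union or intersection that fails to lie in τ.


τ IS a topology on X.

Axiom (T1): ∅ ∈ τ? Yes; X ∈ τ? Yes.
Axiom (T2/T3): check pairwise unions and intersections of members of τ.
All pairwise intersections and unions checked — each lies in τ. Therefore τ satisfies (T1), (T2), (T3): it IS a topology on X.


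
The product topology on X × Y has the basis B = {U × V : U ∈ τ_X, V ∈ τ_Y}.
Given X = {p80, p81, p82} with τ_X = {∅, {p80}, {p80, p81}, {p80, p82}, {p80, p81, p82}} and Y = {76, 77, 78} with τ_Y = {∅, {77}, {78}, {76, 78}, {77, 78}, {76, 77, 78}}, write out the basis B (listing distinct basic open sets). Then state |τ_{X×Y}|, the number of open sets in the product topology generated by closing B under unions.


Basis B = {∅ × ∅, {p80} × {77}, {p80} × {78}, {p80} × {76, 78}, {p80} × {77, 78}, {p80, p81} × {77}, {p80, p82} × {77}, {p80, p81} × {78}, {p80, p82} × {78}, {p80} × {76, 77, 78}, {p80, p81, p82} × {77}, {p80, p81, p82} × {78}, {p80, p81} × {76, 78}, {p80, p82} × {76, 78}, {p80, p81} × {77, 78}, {p80, p82} × {77, 78}, {p80, p81} × {76, 77, 78}, {p80, p82} × {76, 77, 78}, {p80, p81, p82} × {76, 78}, {p80, p81, p82} × {77, 78}, {p80, p81, p82} × {76, 77, 78}}; |τ_{X×Y}| = 70.

Enumerate products U × V with U ∈ τ_X, V ∈ τ_Y (deduplicated):
  ∅ × ∅ = {} (∅)
  {p80} × {77} = {(p80,77)}
  {p80} × {78} = {(p80,78)}
  {p80} × {76, 78} = {(p80,76), (p80,78)}
  {p80} × {77, 78} = {(p80,77), (p80,78)}
  {p80, p81} × {77} = {(p80,77), (p81,77)}
  {p80, p82} × {77} = {(p80,77), (p82,77)}
  {p80, p81} × {78} = {(p80,78), (p81,78)}
  {p80, p82} × {78} = {(p80,78), (p82,78)}
  {p80} × {76, 77, 78} = {(p80,76), (p80,77), (p80,78)}
  {p80, p81, p82} × {77} = {(p80,77), (p81,77), (p82,77)}
  {p80, p81, p82} × {78} = {(p80,78), (p81,78), (p82,78)}
  {p80, p81} × {76, 78} = {(p80,76), (p80,78), (p81,76), (p81,78)}
  {p80, p82} × {76, 78} = {(p80,76), (p80,78), (p82,76), (p82,78)}
  {p80, p81} × {77, 78} = {(p80,77), (p80,78), (p81,77), (p81,78)}
  {p80, p82} × {77, 78} = {(p80,77), (p80,78), (p82,77), (p82,78)}
  {p80, p81} × {76, 77, 78} = {(p80,76), (p80,77), (p80,78), (p81,76), (p81,77), (p81,78)}
  {p80, p82} × {76, 77, 78} = {(p80,76), (p80,77), (p80,78), (p82,76), (p82,77), (p82,78)}
  {p80, p81, p82} × {76, 78} = {(p80,76), (p80,78), (p81,76), (p81,78), (p82,76), (p82,78)}
  {p80, p81, p82} × {77, 78} = {(p80,77), (p80,78), (p81,77), (p81,78), (p82,77), (p82,78)}
  {p80, p81, p82} × {76, 77, 78} = {(p80,76), (p80,77), (p80,78), (p81,76), (p81,77), (p81,78), (p82,76), (p82,77), (p82,78)}
These 21 distinct sets form the basis B.
Close under arbitrary unions to get τ_{X×Y}; counting gives |τ_{X×Y}| = 70.


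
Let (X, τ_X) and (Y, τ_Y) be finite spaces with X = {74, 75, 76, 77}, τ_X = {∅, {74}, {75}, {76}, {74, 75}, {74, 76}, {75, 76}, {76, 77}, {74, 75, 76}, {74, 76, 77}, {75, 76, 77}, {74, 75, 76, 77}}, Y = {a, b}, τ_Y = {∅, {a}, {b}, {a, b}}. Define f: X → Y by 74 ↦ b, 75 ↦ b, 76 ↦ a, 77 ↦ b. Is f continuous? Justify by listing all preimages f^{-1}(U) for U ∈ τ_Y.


f is NOT continuous.

Compute f^{-1}(U) for each U ∈ τ_Y:
  U = ∅: f^{-1}(U) = ∅ ∈ τ_X ✓.
  U = {a}: f^{-1}(U) = {76} ∈ τ_X ✓.
  U = {b}: f^{-1}(U) = {74, 75, 77} ∉ τ_X ✗.
  U = {a, b}: f^{-1}(U) = {74, 75, 76, 77} ∈ τ_X ✓.
Found U = {b} with f^{-1}(U) = {74, 75, 77} not in τ_X. Therefore f is NOT continuous.


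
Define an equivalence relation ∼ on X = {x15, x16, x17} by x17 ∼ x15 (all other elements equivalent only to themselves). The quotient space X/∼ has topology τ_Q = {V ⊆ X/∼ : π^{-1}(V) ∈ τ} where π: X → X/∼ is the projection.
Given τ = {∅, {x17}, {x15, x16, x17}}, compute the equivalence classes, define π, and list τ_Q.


X/∼ = {[x15=x17], [x16]}; |τ_Q| = 2.

Equivalence classes: [x15=x17], [x16].
Quotient map π: X → X/∼ sends x15 ↦ [x15=x17], x16 ↦ [x16], x17 ↦ [x15=x17].
For each subset V ⊆ X/∼, compute π^{-1}(V) ⊆ X and check whether π^{-1}(V) ∈ τ. V is open in τ_Q iff π^{-1}(V) ∈ τ.
  V = {}: π^{-1}(V) = ∅ ∈ τ ✓.
  V = {[x15=x17]}: π^{-1}(V) = {x15, x17} ∉ τ ✗.
  V = {[x16]}: π^{-1}(V) = {x16} ∉ τ ✗.
  V = {[x15=x17], [x16]}: π^{-1}(V) = {x15, x16, x17} ∈ τ ✓.
Open sets in the quotient: τ_Q = {{}, {[x15=x17], [x16]}} (2 elements).


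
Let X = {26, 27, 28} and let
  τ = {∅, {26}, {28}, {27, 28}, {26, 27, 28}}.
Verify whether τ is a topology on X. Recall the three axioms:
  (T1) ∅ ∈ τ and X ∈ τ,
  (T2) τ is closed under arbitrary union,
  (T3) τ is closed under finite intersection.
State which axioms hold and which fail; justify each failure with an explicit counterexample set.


τ is NOT a topology on X.

Axiom (T1): ∅ ∈ τ? Yes; X ∈ τ? Yes.
Axiom (T2/T3): check pairwise unions and intersections of members of τ.
Counterexample for (T2): {26} ∪ {28} = {26, 28} ∉ τ. Therefore τ is NOT a topology.


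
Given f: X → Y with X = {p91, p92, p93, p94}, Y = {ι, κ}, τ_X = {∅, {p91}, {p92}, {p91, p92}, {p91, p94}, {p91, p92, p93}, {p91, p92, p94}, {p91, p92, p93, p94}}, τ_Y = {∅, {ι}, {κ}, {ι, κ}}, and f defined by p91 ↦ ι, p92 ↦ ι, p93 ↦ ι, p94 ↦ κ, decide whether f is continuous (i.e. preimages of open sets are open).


f is NOT continuous.

Compute f^{-1}(U) for each U ∈ τ_Y:
  U = ∅: f^{-1}(U) = ∅ ∈ τ_X ✓.
  U = {ι}: f^{-1}(U) = {p91, p92, p93} ∈ τ_X ✓.
  U = {κ}: f^{-1}(U) = {p94} ∉ τ_X ✗.
  U = {ι, κ}: f^{-1}(U) = {p91, p92, p93, p94} ∈ τ_X ✓.
Found U = {κ} with f^{-1}(U) = {p94} not in τ_X. Therefore f is NOT continuous.


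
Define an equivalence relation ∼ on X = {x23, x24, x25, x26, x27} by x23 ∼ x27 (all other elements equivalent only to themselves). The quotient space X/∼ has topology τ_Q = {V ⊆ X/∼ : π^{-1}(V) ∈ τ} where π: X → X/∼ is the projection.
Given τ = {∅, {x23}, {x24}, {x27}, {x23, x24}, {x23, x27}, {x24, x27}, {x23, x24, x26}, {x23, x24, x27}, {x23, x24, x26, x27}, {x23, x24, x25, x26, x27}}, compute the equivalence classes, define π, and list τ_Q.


X/∼ = {[x23=x27], [x24], [x25], [x26]}; |τ_Q| = 6.

Equivalence classes: [x23=x27], [x24], [x25], [x26].
Quotient map π: X → X/∼ sends x23 ↦ [x23=x27], x24 ↦ [x24], x25 ↦ [x25], x26 ↦ [x26], x27 ↦ [x23=x27].
For each subset V ⊆ X/∼, compute π^{-1}(V) ⊆ X and check whether π^{-1}(V) ∈ τ. V is open in τ_Q iff π^{-1}(V) ∈ τ.
  V = {}: π^{-1}(V) = ∅ ∈ τ ✓.
  V = {[x23=x27]}: π^{-1}(V) = {x23, x27} ∈ τ ✓.
  V = {[x24]}: π^{-1}(V) = {x24} ∈ τ ✓.
  V = {[x23=x27], [x24]}: π^{-1}(V) = {x23, x24, x27} ∈ τ ✓.
  V = {[x25]}: π^{-1}(V) = {x25} ∉ τ ✗.
  V = {[x23=x27], [x25]}: π^{-1}(V) = {x23, x25, x27} ∉ τ ✗.
  V = {[x24], [x25]}: π^{-1}(V) = {x24, x25} ∉ τ ✗.
  V = {[x23=x27], [x24], [x25]}: π^{-1}(V) = {x23, x24, x25, x27} ∉ τ ✗.
  V = {[x26]}: π^{-1}(V) = {x26} ∉ τ ✗.
  V = {[x23=x27], [x26]}: π^{-1}(V) = {x23, x26, x27} ∉ τ ✗.
  V = {[x24], [x26]}: π^{-1}(V) = {x24, x26} ∉ τ ✗.
  V = {[x23=x27], [x24], [x26]}: π^{-1}(V) = {x23, x24, x26, x27} ∈ τ ✓.
  V = {[x25], [x26]}: π^{-1}(V) = {x25, x26} ∉ τ ✗.
  V = {[x23=x27], [x25], [x26]}: π^{-1}(V) = {x23, x25, x26, x27} ∉ τ ✗.
  V = {[x24], [x25], [x26]}: π^{-1}(V) = {x24, x25, x26} ∉ τ ✗.
  V = {[x23=x27], [x24], [x25], [x26]}: π^{-1}(V) = {x23, x24, x25, x26, x27} ∈ τ ✓.
Open sets in the quotient: τ_Q = {{}, {[x23=x27]}, {[x24]}, {[x23=x27], [x24]}, {[x23=x27], [x24], [x26]}, {[x23=x27], [x24], [x25], [x26]}} (6 elements).


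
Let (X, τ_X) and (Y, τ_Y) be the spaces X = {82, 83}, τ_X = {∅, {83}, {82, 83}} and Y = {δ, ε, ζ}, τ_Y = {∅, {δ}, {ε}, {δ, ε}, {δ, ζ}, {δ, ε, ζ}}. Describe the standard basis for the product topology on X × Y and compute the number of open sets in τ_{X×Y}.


Basis B = {∅ × ∅, {83} × {δ}, {83} × {ε}, {82, 83} × {δ}, {82, 83} × {ε}, {83} × {δ, ε}, {83} × {δ, ζ}, {83} × {δ, ε, ζ}, {82, 83} × {δ, ε}, {82, 83} × {δ, ζ}, {82, 83} × {δ, ε, ζ}}; |τ_{X×Y}| = 18.

Enumerate products U × V with U ∈ τ_X, V ∈ τ_Y (deduplicated):
  ∅ × ∅ = {} (∅)
  {83} × {δ} = {(83,δ)}
  {83} × {ε} = {(83,ε)}
  {82, 83} × {δ} = {(82,δ), (83,δ)}
  {82, 83} × {ε} = {(82,ε), (83,ε)}
  {83} × {δ, ε} = {(83,δ), (83,ε)}
  {83} × {δ, ζ} = {(83,δ), (83,ζ)}
  {83} × {δ, ε, ζ} = {(83,δ), (83,ε), (83,ζ)}
  {82, 83} × {δ, ε} = {(82,δ), (82,ε), (83,δ), (83,ε)}
  {82, 83} × {δ, ζ} = {(82,δ), (82,ζ), (83,δ), (83,ζ)}
  {82, 83} × {δ, ε, ζ} = {(82,δ), (82,ε), (82,ζ), (83,δ), (83,ε), (83,ζ)}
These 11 distinct sets form the basis B.
Close under arbitrary unions to get τ_{X×Y}; counting gives |τ_{X×Y}| = 18.


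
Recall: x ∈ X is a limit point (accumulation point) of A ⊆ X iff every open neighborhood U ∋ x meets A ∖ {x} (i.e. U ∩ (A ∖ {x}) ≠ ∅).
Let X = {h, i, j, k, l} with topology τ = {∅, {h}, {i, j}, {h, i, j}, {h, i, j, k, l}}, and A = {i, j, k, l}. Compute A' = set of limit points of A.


A' = {i, j, k, l}

For each x ∈ X, list the open sets U ∈ τ with x ∈ U, then check whether U ∩ (A ∖ {x}) ≠ ∅ for every such U.
  x = h: open {h} ∋ x has {h} ∩ (A ∖ {h}) = ∅, so x is NOT a limit point.
  x = i: opens ∋ x are {i, j}, {h, i, j}, {h, i, j, k, l}; each meets A ∖ {i}, so x IS a limit point.
  x = j: opens ∋ x are {i, j}, {h, i, j}, {h, i, j, k, l}; each meets A ∖ {j}, so x IS a limit point.
  x = k: opens ∋ x are {h, i, j, k, l}; each meets A ∖ {k}, so x IS a limit point.
  x = l: opens ∋ x are {h, i, j, k, l}; each meets A ∖ {l}, so x IS a limit point.
Collecting: A' = {i, j, k, l}.


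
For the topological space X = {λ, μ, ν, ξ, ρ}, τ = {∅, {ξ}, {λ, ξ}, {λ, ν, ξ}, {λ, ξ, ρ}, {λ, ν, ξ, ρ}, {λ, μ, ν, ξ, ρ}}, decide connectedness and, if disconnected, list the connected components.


(X, τ) is connected.

Find clopen sets (U ∈ τ with X ∖ U ∈ τ):
  U = ∅, X ∖ U = {λ, μ, ν, ξ, ρ} — both open, so U is clopen.
  U = {λ, μ, ν, ξ, ρ}, X ∖ U = ∅ — both open, so U is clopen.
Only trivial clopens (∅ and X) exist, so (X, τ) is connected.
Compute connected components by grouping points that agree on all clopens:
  component: {λ, μ, ν, ξ, ρ}


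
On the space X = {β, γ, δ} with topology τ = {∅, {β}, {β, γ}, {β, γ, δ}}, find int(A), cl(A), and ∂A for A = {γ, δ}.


int(A) = ∅, cl(A) = {γ, δ}, ∂A = {γ, δ}.

Closed sets in (X, τ) are complements of opens:
  closed(X, τ) = {∅, {δ}, {γ, δ}, {β, γ, δ}}.
int(A) = ⋃ {U ∈ τ : U ⊆ A}. Opens contained in A: ∅.
Taking the union of these: int(A) = ∅.
cl(A) = ⋂ {C closed : A ⊆ C}. Closed sets containing A: {γ, δ}, {β, γ, δ}.
Intersecting these: cl(A) = {γ, δ}.
∂A = cl(A) ∖ int(A) = {γ, δ} ∖ ∅ = {γ, δ}.


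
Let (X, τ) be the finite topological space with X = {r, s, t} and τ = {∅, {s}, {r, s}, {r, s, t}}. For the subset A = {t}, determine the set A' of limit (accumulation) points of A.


A' = ∅

For each x ∈ X, list the open sets U ∈ τ with x ∈ U, then check whether U ∩ (A ∖ {x}) ≠ ∅ for every such U.
  x = r: open {r, s} ∋ x has {r, s} ∩ (A ∖ {r}) = ∅, so x is NOT a limit point.
  x = s: open {s} ∋ x has {s} ∩ (A ∖ {s}) = ∅, so x is NOT a limit point.
  x = t: open {r, s, t} ∋ x has {r, s, t} ∩ (A ∖ {t}) = ∅, so x is NOT a limit point.
Collecting: A' = ∅.


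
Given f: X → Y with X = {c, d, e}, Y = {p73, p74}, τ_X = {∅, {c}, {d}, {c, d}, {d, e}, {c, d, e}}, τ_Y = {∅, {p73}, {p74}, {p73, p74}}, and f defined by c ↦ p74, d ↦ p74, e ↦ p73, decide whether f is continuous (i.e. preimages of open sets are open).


f is NOT continuous.

Compute f^{-1}(U) for each U ∈ τ_Y:
  U = ∅: f^{-1}(U) = ∅ ∈ τ_X ✓.
  U = {p73}: f^{-1}(U) = {e} ∉ τ_X ✗.
  U = {p74}: f^{-1}(U) = {c, d} ∈ τ_X ✓.
  U = {p73, p74}: f^{-1}(U) = {c, d, e} ∈ τ_X ✓.
Found U = {p73} with f^{-1}(U) = {e} not in τ_X. Therefore f is NOT continuous.


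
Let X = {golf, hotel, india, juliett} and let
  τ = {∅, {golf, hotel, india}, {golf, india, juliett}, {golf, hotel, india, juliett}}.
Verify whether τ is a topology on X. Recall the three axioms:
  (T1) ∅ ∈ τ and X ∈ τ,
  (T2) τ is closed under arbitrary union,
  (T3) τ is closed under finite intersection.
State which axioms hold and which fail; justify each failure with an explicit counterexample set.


τ is NOT a topology on X.

Axiom (T1): ∅ ∈ τ? Yes; X ∈ τ? Yes.
Axiom (T2/T3): check pairwise unions and intersections of members of τ.
Counterexample for (T3): {golf, hotel, india} ∩ {golf, india, juliett} = {golf, india} ∉ τ. Therefore τ is NOT a topology.


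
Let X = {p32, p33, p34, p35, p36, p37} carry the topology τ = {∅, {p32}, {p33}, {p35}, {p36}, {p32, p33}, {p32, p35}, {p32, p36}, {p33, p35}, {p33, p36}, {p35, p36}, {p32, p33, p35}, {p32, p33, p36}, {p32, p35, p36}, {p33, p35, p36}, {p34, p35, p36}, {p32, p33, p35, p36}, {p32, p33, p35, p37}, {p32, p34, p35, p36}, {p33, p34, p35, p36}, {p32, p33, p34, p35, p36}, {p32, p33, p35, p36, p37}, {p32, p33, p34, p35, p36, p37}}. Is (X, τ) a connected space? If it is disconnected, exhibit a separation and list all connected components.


(X, τ) is connected.

Find clopen sets (U ∈ τ with X ∖ U ∈ τ):
  U = ∅, X ∖ U = {p32, p33, p34, p35, p36, p37} — both open, so U is clopen.
  U = {p32, p33, p34, p35, p36, p37}, X ∖ U = ∅ — both open, so U is clopen.
Only trivial clopens (∅ and X) exist, so (X, τ) is connected.
Compute connected components by grouping points that agree on all clopens:
  component: {p32, p33, p34, p35, p36, p37}


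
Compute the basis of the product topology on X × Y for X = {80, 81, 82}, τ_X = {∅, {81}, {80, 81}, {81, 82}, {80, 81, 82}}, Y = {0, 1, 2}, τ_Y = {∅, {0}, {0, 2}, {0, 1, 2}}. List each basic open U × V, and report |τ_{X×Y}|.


Basis B = {∅ × ∅, {81} × {0}, {80, 81} × {0}, {81} × {0, 2}, {81, 82} × {0}, {80, 81, 82} × {0}, {81} × {0, 1, 2}, {80, 81} × {0, 2}, {81, 82} × {0, 2}, {80, 81} × {0, 1, 2}, {80, 81, 82} × {0, 2}, {81, 82} × {0, 1, 2}, {80, 81, 82} × {0, 1, 2}}; |τ_{X×Y}| = 30.

Enumerate products U × V with U ∈ τ_X, V ∈ τ_Y (deduplicated):
  ∅ × ∅ = {} (∅)
  {81} × {0} = {(81,0)}
  {80, 81} × {0} = {(80,0), (81,0)}
  {81} × {0, 2} = {(81,0), (81,2)}
  {81, 82} × {0} = {(81,0), (82,0)}
  {80, 81, 82} × {0} = {(80,0), (81,0), (82,0)}
  {81} × {0, 1, 2} = {(81,0), (81,1), (81,2)}
  {80, 81} × {0, 2} = {(80,0), (80,2), (81,0), (81,2)}
  {81, 82} × {0, 2} = {(81,0), (81,2), (82,0), (82,2)}
  {80, 81} × {0, 1, 2} = {(80,0), (80,1), (80,2), (81,0), (81,1), (81,2)}
  {80, 81, 82} × {0, 2} = {(80,0), (80,2), (81,0), (81,2), (82,0), (82,2)}
  {81, 82} × {0, 1, 2} = {(81,0), (81,1), (81,2), (82,0), (82,1), (82,2)}
  {80, 81, 82} × {0, 1, 2} = {(80,0), (80,1), (80,2), (81,0), (81,1), (81,2), (82,0), (82,1), (82,2)}
These 13 distinct sets form the basis B.
Close under arbitrary unions to get τ_{X×Y}; counting gives |τ_{X×Y}| = 30.


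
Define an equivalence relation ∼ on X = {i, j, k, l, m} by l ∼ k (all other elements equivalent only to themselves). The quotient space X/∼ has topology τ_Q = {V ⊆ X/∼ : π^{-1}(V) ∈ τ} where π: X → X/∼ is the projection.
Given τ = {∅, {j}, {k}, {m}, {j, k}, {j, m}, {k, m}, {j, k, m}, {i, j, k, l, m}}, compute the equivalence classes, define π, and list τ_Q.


X/∼ = {[i], [j], [k=l], [m]}; |τ_Q| = 5.

Equivalence classes: [i], [j], [k=l], [m].
Quotient map π: X → X/∼ sends i ↦ [i], j ↦ [j], k ↦ [k=l], l ↦ [k=l], m ↦ [m].
For each subset V ⊆ X/∼, compute π^{-1}(V) ⊆ X and check whether π^{-1}(V) ∈ τ. V is open in τ_Q iff π^{-1}(V) ∈ τ.
  V = {}: π^{-1}(V) = ∅ ∈ τ ✓.
  V = {[i]}: π^{-1}(V) = {i} ∉ τ ✗.
  V = {[j]}: π^{-1}(V) = {j} ∈ τ ✓.
  V = {[i], [j]}: π^{-1}(V) = {i, j} ∉ τ ✗.
  V = {[k=l]}: π^{-1}(V) = {k, l} ∉ τ ✗.
  V = {[i], [k=l]}: π^{-1}(V) = {i, k, l} ∉ τ ✗.
  V = {[j], [k=l]}: π^{-1}(V) = {j, k, l} ∉ τ ✗.
  V = {[i], [j], [k=l]}: π^{-1}(V) = {i, j, k, l} ∉ τ ✗.
  V = {[m]}: π^{-1}(V) = {m} ∈ τ ✓.
  V = {[i], [m]}: π^{-1}(V) = {i, m} ∉ τ ✗.
  V = {[j], [m]}: π^{-1}(V) = {j, m} ∈ τ ✓.
  V = {[i], [j], [m]}: π^{-1}(V) = {i, j, m} ∉ τ ✗.
  V = {[k=l], [m]}: π^{-1}(V) = {k, l, m} ∉ τ ✗.
  V = {[i], [k=l], [m]}: π^{-1}(V) = {i, k, l, m} ∉ τ ✗.
  V = {[j], [k=l], [m]}: π^{-1}(V) = {j, k, l, m} ∉ τ ✗.
  V = {[i], [j], [k=l], [m]}: π^{-1}(V) = {i, j, k, l, m} ∈ τ ✓.
Open sets in the quotient: τ_Q = {{}, {[j]}, {[m]}, {[j], [m]}, {[i], [j], [k=l], [m]}} (5 elements).


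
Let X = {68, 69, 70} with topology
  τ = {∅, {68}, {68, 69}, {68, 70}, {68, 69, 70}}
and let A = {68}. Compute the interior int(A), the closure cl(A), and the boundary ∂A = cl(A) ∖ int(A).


int(A) = {68}, cl(A) = {68, 69, 70}, ∂A = {69, 70}.

Closed sets in (X, τ) are complements of opens:
  closed(X, τ) = {∅, {69}, {70}, {69, 70}, {68, 69, 70}}.
int(A) = ⋃ {U ∈ τ : U ⊆ A}. Opens contained in A: ∅, {68}.
Taking the union of these: int(A) = {68}.
cl(A) = ⋂ {C closed : A ⊆ C}. Closed sets containing A: {68, 69, 70}.
Intersecting these: cl(A) = {68, 69, 70}.
∂A = cl(A) ∖ int(A) = {68, 69, 70} ∖ {68} = {69, 70}.


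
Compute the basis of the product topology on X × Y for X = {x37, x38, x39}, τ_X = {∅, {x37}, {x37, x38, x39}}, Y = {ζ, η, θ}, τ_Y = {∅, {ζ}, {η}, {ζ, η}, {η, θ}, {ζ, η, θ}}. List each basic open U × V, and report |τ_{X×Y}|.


Basis B = {∅ × ∅, {x37} × {ζ}, {x37} × {η}, {x37} × {ζ, η}, {x37} × {η, θ}, {x37} × {ζ, η, θ}, {x37, x38, x39} × {ζ}, {x37, x38, x39} × {η}, {x37, x38, x39} × {ζ, η}, {x37, x38, x39} × {η, θ}, {x37, x38, x39} × {ζ, η, θ}}; |τ_{X×Y}| = 18.

Enumerate products U × V with U ∈ τ_X, V ∈ τ_Y (deduplicated):
  ∅ × ∅ = {} (∅)
  {x37} × {ζ} = {(x37,ζ)}
  {x37} × {η} = {(x37,η)}
  {x37} × {ζ, η} = {(x37,ζ), (x37,η)}
  {x37} × {η, θ} = {(x37,η), (x37,θ)}
  {x37} × {ζ, η, θ} = {(x37,ζ), (x37,η), (x37,θ)}
  {x37, x38, x39} × {ζ} = {(x37,ζ), (x38,ζ), (x39,ζ)}
  {x37, x38, x39} × {η} = {(x37,η), (x38,η), (x39,η)}
  {x37, x38, x39} × {ζ, η} = {(x37,ζ), (x37,η), (x38,ζ), (x38,η), (x39,ζ), (x39,η)}
  {x37, x38, x39} × {η, θ} = {(x37,η), (x37,θ), (x38,η), (x38,θ), (x39,η), (x39,θ)}
  {x37, x38, x39} × {ζ, η, θ} = {(x37,ζ), (x37,η), (x37,θ), (x38,ζ), (x38,η), (x38,θ), (x39,ζ), (x39,η), (x39,θ)}
These 11 distinct sets form the basis B.
Close under arbitrary unions to get τ_{X×Y}; counting gives |τ_{X×Y}| = 18.


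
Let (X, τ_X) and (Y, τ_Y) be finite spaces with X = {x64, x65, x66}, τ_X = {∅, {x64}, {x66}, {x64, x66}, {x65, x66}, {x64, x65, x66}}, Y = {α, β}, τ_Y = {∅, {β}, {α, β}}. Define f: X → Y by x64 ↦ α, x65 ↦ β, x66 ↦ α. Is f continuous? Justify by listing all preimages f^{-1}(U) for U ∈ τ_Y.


f is NOT continuous.

Compute f^{-1}(U) for each U ∈ τ_Y:
  U = ∅: f^{-1}(U) = ∅ ∈ τ_X ✓.
  U = {β}: f^{-1}(U) = {x65} ∉ τ_X ✗.
  U = {α, β}: f^{-1}(U) = {x64, x65, x66} ∈ τ_X ✓.
Found U = {β} with f^{-1}(U) = {x65} not in τ_X. Therefore f is NOT continuous.


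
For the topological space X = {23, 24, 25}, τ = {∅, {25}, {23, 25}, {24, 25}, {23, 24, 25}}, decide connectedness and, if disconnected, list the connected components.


(X, τ) is connected.

Find clopen sets (U ∈ τ with X ∖ U ∈ τ):
  U = ∅, X ∖ U = {23, 24, 25} — both open, so U is clopen.
  U = {23, 24, 25}, X ∖ U = ∅ — both open, so U is clopen.
Only trivial clopens (∅ and X) exist, so (X, τ) is connected.
Compute connected components by grouping points that agree on all clopens:
  component: {23, 24, 25}


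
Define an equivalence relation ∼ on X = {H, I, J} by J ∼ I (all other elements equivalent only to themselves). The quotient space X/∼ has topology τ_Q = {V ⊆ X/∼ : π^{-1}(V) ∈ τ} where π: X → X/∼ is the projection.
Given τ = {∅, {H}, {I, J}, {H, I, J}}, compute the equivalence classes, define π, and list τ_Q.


X/∼ = {[H], [I=J]}; |τ_Q| = 4.

Equivalence classes: [H], [I=J].
Quotient map π: X → X/∼ sends H ↦ [H], I ↦ [I=J], J ↦ [I=J].
For each subset V ⊆ X/∼, compute π^{-1}(V) ⊆ X and check whether π^{-1}(V) ∈ τ. V is open in τ_Q iff π^{-1}(V) ∈ τ.
  V = {}: π^{-1}(V) = ∅ ∈ τ ✓.
  V = {[H]}: π^{-1}(V) = {H} ∈ τ ✓.
  V = {[I=J]}: π^{-1}(V) = {I, J} ∈ τ ✓.
  V = {[H], [I=J]}: π^{-1}(V) = {H, I, J} ∈ τ ✓.
Open sets in the quotient: τ_Q = {{}, {[H]}, {[I=J]}, {[H], [I=J]}} (4 elements).


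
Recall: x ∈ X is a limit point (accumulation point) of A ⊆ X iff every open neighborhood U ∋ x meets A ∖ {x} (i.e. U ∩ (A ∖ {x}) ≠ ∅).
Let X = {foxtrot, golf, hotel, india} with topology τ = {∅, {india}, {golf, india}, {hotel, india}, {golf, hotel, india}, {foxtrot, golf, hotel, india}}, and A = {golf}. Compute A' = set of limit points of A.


A' = {foxtrot}

For each x ∈ X, list the open sets U ∈ τ with x ∈ U, then check whether U ∩ (A ∖ {x}) ≠ ∅ for every such U.
  x = foxtrot: opens ∋ x are {foxtrot, golf, hotel, india}; each meets A ∖ {foxtrot}, so x IS a limit point.
  x = golf: open {golf, india} ∋ x has {golf, india} ∩ (A ∖ {golf}) = ∅, so x is NOT a limit point.
  x = hotel: open {hotel, india} ∋ x has {hotel, india} ∩ (A ∖ {hotel}) = ∅, so x is NOT a limit point.
  x = india: open {india} ∋ x has {india} ∩ (A ∖ {india}) = ∅, so x is NOT a limit point.
Collecting: A' = {foxtrot}.


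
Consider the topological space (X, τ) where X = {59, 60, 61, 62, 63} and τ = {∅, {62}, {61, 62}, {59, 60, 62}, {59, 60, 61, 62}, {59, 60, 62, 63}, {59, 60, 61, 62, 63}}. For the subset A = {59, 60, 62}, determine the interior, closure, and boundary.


int(A) = {59, 60, 62}, cl(A) = {59, 60, 61, 62, 63}, ∂A = {61, 63}.

Closed sets in (X, τ) are complements of opens:
  closed(X, τ) = {∅, {61}, {63}, {61, 63}, {59, 60, 63}, {59, 60, 61, 63}, {59, 60, 61, 62, 63}}.
int(A) = ⋃ {U ∈ τ : U ⊆ A}. Opens contained in A: ∅, {62}, {59, 60, 62}.
Taking the union of these: int(A) = {59, 60, 62}.
cl(A) = ⋂ {C closed : A ⊆ C}. Closed sets containing A: {59, 60, 61, 62, 63}.
Intersecting these: cl(A) = {59, 60, 61, 62, 63}.
∂A = cl(A) ∖ int(A) = {59, 60, 61, 62, 63} ∖ {59, 60, 62} = {61, 63}.


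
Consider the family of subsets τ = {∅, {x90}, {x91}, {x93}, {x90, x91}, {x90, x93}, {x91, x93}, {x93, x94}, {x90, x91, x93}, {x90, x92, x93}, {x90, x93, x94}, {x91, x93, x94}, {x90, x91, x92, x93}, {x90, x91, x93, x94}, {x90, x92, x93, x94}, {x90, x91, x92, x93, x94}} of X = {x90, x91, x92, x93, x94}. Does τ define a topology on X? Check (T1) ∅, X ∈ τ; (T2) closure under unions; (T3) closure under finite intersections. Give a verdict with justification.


τ IS a topology on X.

Axiom (T1): ∅ ∈ τ? Yes; X ∈ τ? Yes.
Axiom (T2/T3): check pairwise unions and intersections of members of τ.
All pairwise intersections and unions checked — each lies in τ. Therefore τ satisfies (T1), (T2), (T3): it IS a topology on X.


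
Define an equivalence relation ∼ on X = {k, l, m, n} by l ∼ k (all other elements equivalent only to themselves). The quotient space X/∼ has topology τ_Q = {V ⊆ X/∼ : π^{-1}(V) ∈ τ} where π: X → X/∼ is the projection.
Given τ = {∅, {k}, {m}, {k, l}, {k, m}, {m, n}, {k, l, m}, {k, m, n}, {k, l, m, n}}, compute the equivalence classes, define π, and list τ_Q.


X/∼ = {[k=l], [m], [n]}; |τ_Q| = 6.

Equivalence classes: [k=l], [m], [n].
Quotient map π: X → X/∼ sends k ↦ [k=l], l ↦ [k=l], m ↦ [m], n ↦ [n].
For each subset V ⊆ X/∼, compute π^{-1}(V) ⊆ X and check whether π^{-1}(V) ∈ τ. V is open in τ_Q iff π^{-1}(V) ∈ τ.
  V = {}: π^{-1}(V) = ∅ ∈ τ ✓.
  V = {[k=l]}: π^{-1}(V) = {k, l} ∈ τ ✓.
  V = {[m]}: π^{-1}(V) = {m} ∈ τ ✓.
  V = {[k=l], [m]}: π^{-1}(V) = {k, l, m} ∈ τ ✓.
  V = {[n]}: π^{-1}(V) = {n} ∉ τ ✗.
  V = {[k=l], [n]}: π^{-1}(V) = {k, l, n} ∉ τ ✗.
  V = {[m], [n]}: π^{-1}(V) = {m, n} ∈ τ ✓.
  V = {[k=l], [m], [n]}: π^{-1}(V) = {k, l, m, n} ∈ τ ✓.
Open sets in the quotient: τ_Q = {{}, {[k=l]}, {[m]}, {[k=l], [m]}, {[m], [n]}, {[k=l], [m], [n]}} (6 elements).


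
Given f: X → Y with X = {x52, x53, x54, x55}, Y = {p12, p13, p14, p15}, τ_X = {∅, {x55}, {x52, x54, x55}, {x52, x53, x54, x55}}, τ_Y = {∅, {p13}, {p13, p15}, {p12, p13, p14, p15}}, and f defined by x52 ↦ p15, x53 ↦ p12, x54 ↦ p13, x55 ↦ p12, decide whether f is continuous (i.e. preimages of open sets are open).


f is NOT continuous.

Compute f^{-1}(U) for each U ∈ τ_Y:
  U = ∅: f^{-1}(U) = ∅ ∈ τ_X ✓.
  U = {p13}: f^{-1}(U) = {x54} ∉ τ_X ✗.
  U = {p13, p15}: f^{-1}(U) = {x52, x54} ∉ τ_X ✗.
  U = {p12, p13, p14, p15}: f^{-1}(U) = {x52, x53, x54, x55} ∈ τ_X ✓.
Found U = {p13} with f^{-1}(U) = {x54} not in τ_X. Therefore f is NOT continuous.


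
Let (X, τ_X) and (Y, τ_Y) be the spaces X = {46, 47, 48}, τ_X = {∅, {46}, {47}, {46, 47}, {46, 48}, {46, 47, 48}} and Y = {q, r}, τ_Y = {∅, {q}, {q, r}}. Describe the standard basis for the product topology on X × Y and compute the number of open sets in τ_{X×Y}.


Basis B = {∅ × ∅, {46} × {q}, {47} × {q}, {46} × {q, r}, {46, 47} × {q}, {46, 48} × {q}, {47} × {q, r}, {46, 47, 48} × {q}, {46, 47} × {q, r}, {46, 48} × {q, r}, {46, 47, 48} × {q, r}}; |τ_{X×Y}| = 18.

Enumerate products U × V with U ∈ τ_X, V ∈ τ_Y (deduplicated):
  ∅ × ∅ = {} (∅)
  {46} × {q} = {(46,q)}
  {47} × {q} = {(47,q)}
  {46} × {q, r} = {(46,q), (46,r)}
  {46, 47} × {q} = {(46,q), (47,q)}
  {46, 48} × {q} = {(46,q), (48,q)}
  {47} × {q, r} = {(47,q), (47,r)}
  {46, 47, 48} × {q} = {(46,q), (47,q), (48,q)}
  {46, 47} × {q, r} = {(46,q), (46,r), (47,q), (47,r)}
  {46, 48} × {q, r} = {(46,q), (46,r), (48,q), (48,r)}
  {46, 47, 48} × {q, r} = {(46,q), (46,r), (47,q), (47,r), (48,q), (48,r)}
These 11 distinct sets form the basis B.
Close under arbitrary unions to get τ_{X×Y}; counting gives |τ_{X×Y}| = 18.


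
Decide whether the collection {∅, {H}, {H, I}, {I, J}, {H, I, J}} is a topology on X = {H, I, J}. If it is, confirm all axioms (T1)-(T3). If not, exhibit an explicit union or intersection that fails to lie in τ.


τ is NOT a topology on X.

Axiom (T1): ∅ ∈ τ? Yes; X ∈ τ? Yes.
Axiom (T2/T3): check pairwise unions and intersections of members of τ.
Counterexample for (T3): {H, I} ∩ {I, J} = {I} ∉ τ. Therefore τ is NOT a topology.


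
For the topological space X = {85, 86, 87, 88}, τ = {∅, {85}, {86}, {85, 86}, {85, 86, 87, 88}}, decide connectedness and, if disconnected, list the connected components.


(X, τ) is connected.

Find clopen sets (U ∈ τ with X ∖ U ∈ τ):
  U = ∅, X ∖ U = {85, 86, 87, 88} — both open, so U is clopen.
  U = {85, 86, 87, 88}, X ∖ U = ∅ — both open, so U is clopen.
Only trivial clopens (∅ and X) exist, so (X, τ) is connected.
Compute connected components by grouping points that agree on all clopens:
  component: {85, 86, 87, 88}


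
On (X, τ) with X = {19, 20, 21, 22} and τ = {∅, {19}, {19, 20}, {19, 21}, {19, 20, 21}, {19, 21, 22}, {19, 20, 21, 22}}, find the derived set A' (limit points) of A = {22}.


A' = ∅

For each x ∈ X, list the open sets U ∈ τ with x ∈ U, then check whether U ∩ (A ∖ {x}) ≠ ∅ for every such U.
  x = 19: open {19} ∋ x has {19} ∩ (A ∖ {19}) = ∅, so x is NOT a limit point.
  x = 20: open {19, 20} ∋ x has {19, 20} ∩ (A ∖ {20}) = ∅, so x is NOT a limit point.
  x = 21: open {19, 21} ∋ x has {19, 21} ∩ (A ∖ {21}) = ∅, so x is NOT a limit point.
  x = 22: open {19, 21, 22} ∋ x has {19, 21, 22} ∩ (A ∖ {22}) = ∅, so x is NOT a limit point.
Collecting: A' = ∅.


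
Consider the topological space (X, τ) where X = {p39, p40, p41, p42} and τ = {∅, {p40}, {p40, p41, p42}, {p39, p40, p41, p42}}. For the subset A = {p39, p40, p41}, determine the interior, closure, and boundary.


int(A) = {p40}, cl(A) = {p39, p40, p41, p42}, ∂A = {p39, p41, p42}.

Closed sets in (X, τ) are complements of opens:
  closed(X, τ) = {∅, {p39}, {p39, p41, p42}, {p39, p40, p41, p42}}.
int(A) = ⋃ {U ∈ τ : U ⊆ A}. Opens contained in A: ∅, {p40}.
Taking the union of these: int(A) = {p40}.
cl(A) = ⋂ {C closed : A ⊆ C}. Closed sets containing A: {p39, p40, p41, p42}.
Intersecting these: cl(A) = {p39, p40, p41, p42}.
∂A = cl(A) ∖ int(A) = {p39, p40, p41, p42} ∖ {p40} = {p39, p41, p42}.


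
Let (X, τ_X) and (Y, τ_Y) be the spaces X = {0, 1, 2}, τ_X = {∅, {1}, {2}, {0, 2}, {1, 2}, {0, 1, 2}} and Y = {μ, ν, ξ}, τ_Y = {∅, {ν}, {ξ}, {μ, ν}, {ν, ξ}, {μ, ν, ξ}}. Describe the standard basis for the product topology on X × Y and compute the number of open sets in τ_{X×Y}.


Basis B = {∅ × ∅, {1} × {ν}, {1} × {ξ}, {2} × {ν}, {2} × {ξ}, {0, 2} × {ν}, {0, 2} × {ξ}, {1} × {μ, ν}, {1} × {ν, ξ}, {1, 2} × {ν}, {1, 2} × {ξ}, {2} × {μ, ν}, {2} × {ν, ξ}, {0, 1, 2} × {ν}, {0, 1, 2} × {ξ}, {1} × {μ, ν, ξ}, {2} × {μ, ν, ξ}, {0, 2} × {μ, ν}, {0, 2} × {ν, ξ}, {1, 2} × {μ, ν}, {1, 2} × {ν, ξ}, {0, 2} × {μ, ν, ξ}, {0, 1, 2} × {μ, ν}, {0, 1, 2} × {ν, ξ}, {1, 2} × {μ, ν, ξ}, {0, 1, 2} × {μ, ν, ξ}}; |τ_{X×Y}| = 108.

Enumerate products U × V with U ∈ τ_X, V ∈ τ_Y (deduplicated):
  ∅ × ∅ = {} (∅)
  {1} × {ν} = {(1,ν)}
  {1} × {ξ} = {(1,ξ)}
  {2} × {ν} = {(2,ν)}
  {2} × {ξ} = {(2,ξ)}
  {0, 2} × {ν} = {(0,ν), (2,ν)}
  {0, 2} × {ξ} = {(0,ξ), (2,ξ)}
  {1} × {μ, ν} = {(1,μ), (1,ν)}
  {1} × {ν, ξ} = {(1,ν), (1,ξ)}
  {1, 2} × {ν} = {(1,ν), (2,ν)}
  {1, 2} × {ξ} = {(1,ξ), (2,ξ)}
  {2} × {μ, ν} = {(2,μ), (2,ν)}
  {2} × {ν, ξ} = {(2,ν), (2,ξ)}
  {0, 1, 2} × {ν} = {(0,ν), (1,ν), (2,ν)}
  {0, 1, 2} × {ξ} = {(0,ξ), (1,ξ), (2,ξ)}
  {1} × {μ, ν, ξ} = {(1,μ), (1,ν), (1,ξ)}
  {2} × {μ, ν, ξ} = {(2,μ), (2,ν), (2,ξ)}
  {0, 2} × {μ, ν} = {(0,μ), (0,ν), (2,μ), (2,ν)}
  {0, 2} × {ν, ξ} = {(0,ν), (0,ξ), (2,ν), (2,ξ)}
  {1, 2} × {μ, ν} = {(1,μ), (1,ν), (2,μ), (2,ν)}
  {1, 2} × {ν, ξ} = {(1,ν), (1,ξ), (2,ν), (2,ξ)}
  {0, 2} × {μ, ν, ξ} = {(0,μ), (0,ν), (0,ξ), (2,μ), (2,ν), (2,ξ)}
  {0, 1, 2} × {μ, ν} = {(0,μ), (0,ν), (1,μ), (1,ν), (2,μ), (2,ν)}
  {0, 1, 2} × {ν, ξ} = {(0,ν), (0,ξ), (1,ν), (1,ξ), (2,ν), (2,ξ)}
  {1, 2} × {μ, ν, ξ} = {(1,μ), (1,ν), (1,ξ), (2,μ), (2,ν), (2,ξ)}
  {0, 1, 2} × {μ, ν, ξ} = {(0,μ), (0,ν), (0,ξ), (1,μ), (1,ν), (1,ξ), (2,μ), (2,ν), (2,ξ)}
These 26 distinct sets form the basis B.
Close under arbitrary unions to get τ_{X×Y}; counting gives |τ_{X×Y}| = 108.


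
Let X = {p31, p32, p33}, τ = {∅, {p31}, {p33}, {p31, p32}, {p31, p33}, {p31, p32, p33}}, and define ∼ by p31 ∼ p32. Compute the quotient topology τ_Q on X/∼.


X/∼ = {[p31=p32], [p33]}; |τ_Q| = 4.

Equivalence classes: [p31=p32], [p33].
Quotient map π: X → X/∼ sends p31 ↦ [p31=p32], p32 ↦ [p31=p32], p33 ↦ [p33].
For each subset V ⊆ X/∼, compute π^{-1}(V) ⊆ X and check whether π^{-1}(V) ∈ τ. V is open in τ_Q iff π^{-1}(V) ∈ τ.
  V = {}: π^{-1}(V) = ∅ ∈ τ ✓.
  V = {[p31=p32]}: π^{-1}(V) = {p31, p32} ∈ τ ✓.
  V = {[p33]}: π^{-1}(V) = {p33} ∈ τ ✓.
  V = {[p31=p32], [p33]}: π^{-1}(V) = {p31, p32, p33} ∈ τ ✓.
Open sets in the quotient: τ_Q = {{}, {[p31=p32]}, {[p33]}, {[p31=p32], [p33]}} (4 elements).


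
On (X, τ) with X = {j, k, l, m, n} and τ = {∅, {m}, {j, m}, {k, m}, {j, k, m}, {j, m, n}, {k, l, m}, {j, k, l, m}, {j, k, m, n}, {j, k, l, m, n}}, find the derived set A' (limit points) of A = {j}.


A' = {n}

For each x ∈ X, list the open sets U ∈ τ with x ∈ U, then check whether U ∩ (A ∖ {x}) ≠ ∅ for every such U.
  x = j: open {j, m} ∋ x has {j, m} ∩ (A ∖ {j}) = ∅, so x is NOT a limit point.
  x = k: open {k, m} ∋ x has {k, m} ∩ (A ∖ {k}) = ∅, so x is NOT a limit point.
  x = l: open {k, l, m} ∋ x has {k, l, m} ∩ (A ∖ {l}) = ∅, so x is NOT a limit point.
  x = m: open {m} ∋ x has {m} ∩ (A ∖ {m}) = ∅, so x is NOT a limit point.
  x = n: opens ∋ x are {j, m, n}, {j, k, m, n}, {j, k, l, m, n}; each meets A ∖ {n}, so x IS a limit point.
Collecting: A' = {n}.


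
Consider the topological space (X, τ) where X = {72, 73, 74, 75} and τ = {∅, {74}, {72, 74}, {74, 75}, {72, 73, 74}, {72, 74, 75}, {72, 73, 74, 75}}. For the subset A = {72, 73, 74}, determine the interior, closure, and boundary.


int(A) = {72, 73, 74}, cl(A) = {72, 73, 74, 75}, ∂A = {75}.

Closed sets in (X, τ) are complements of opens:
  closed(X, τ) = {∅, {73}, {75}, {72, 73}, {73, 75}, {72, 73, 75}, {72, 73, 74, 75}}.
int(A) = ⋃ {U ∈ τ : U ⊆ A}. Opens contained in A: ∅, {74}, {72, 74}, {72, 73, 74}.
Taking the union of these: int(A) = {72, 73, 74}.
cl(A) = ⋂ {C closed : A ⊆ C}. Closed sets containing A: {72, 73, 74, 75}.
Intersecting these: cl(A) = {72, 73, 74, 75}.
∂A = cl(A) ∖ int(A) = {72, 73, 74, 75} ∖ {72, 73, 74} = {75}.


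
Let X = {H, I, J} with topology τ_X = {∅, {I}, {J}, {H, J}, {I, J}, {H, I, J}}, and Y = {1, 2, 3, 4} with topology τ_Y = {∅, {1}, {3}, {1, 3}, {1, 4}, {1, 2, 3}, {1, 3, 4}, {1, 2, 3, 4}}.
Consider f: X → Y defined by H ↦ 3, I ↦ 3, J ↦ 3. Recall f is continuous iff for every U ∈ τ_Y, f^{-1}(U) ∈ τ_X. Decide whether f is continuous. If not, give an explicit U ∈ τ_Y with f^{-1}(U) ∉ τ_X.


f IS continuous.

Compute f^{-1}(U) for each U ∈ τ_Y:
  U = ∅: f^{-1}(U) = ∅ ∈ τ_X ✓.
  U = {1}: f^{-1}(U) = ∅ ∈ τ_X ✓.
  U = {3}: f^{-1}(U) = {H, I, J} ∈ τ_X ✓.
  U = {1, 3}: f^{-1}(U) = {H, I, J} ∈ τ_X ✓.
  U = {1, 4}: f^{-1}(U) = ∅ ∈ τ_X ✓.
  U = {1, 2, 3}: f^{-1}(U) = {H, I, J} ∈ τ_X ✓.
  U = {1, 3, 4}: f^{-1}(U) = {H, I, J} ∈ τ_X ✓.
  U = {1, 2, 3, 4}: f^{-1}(U) = {H, I, J} ∈ τ_X ✓.
Every preimage lies in τ_X, so f IS continuous.


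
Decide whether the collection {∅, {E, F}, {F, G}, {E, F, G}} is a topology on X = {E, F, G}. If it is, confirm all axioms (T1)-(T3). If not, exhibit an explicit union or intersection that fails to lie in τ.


τ is NOT a topology on X.

Axiom (T1): ∅ ∈ τ? Yes; X ∈ τ? Yes.
Axiom (T2/T3): check pairwise unions and intersections of members of τ.
Counterexample for (T3): {E, F} ∩ {F, G} = {F} ∉ τ. Therefore τ is NOT a topology.


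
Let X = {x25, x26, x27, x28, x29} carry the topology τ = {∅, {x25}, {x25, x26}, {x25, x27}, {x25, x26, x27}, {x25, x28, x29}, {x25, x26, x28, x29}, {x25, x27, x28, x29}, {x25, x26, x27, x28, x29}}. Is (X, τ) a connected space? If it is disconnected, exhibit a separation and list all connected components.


(X, τ) is connected.

Find clopen sets (U ∈ τ with X ∖ U ∈ τ):
  U = ∅, X ∖ U = {x25, x26, x27, x28, x29} — both open, so U is clopen.
  U = {x25, x26, x27, x28, x29}, X ∖ U = ∅ — both open, so U is clopen.
Only trivial clopens (∅ and X) exist, so (X, τ) is connected.
Compute connected components by grouping points that agree on all clopens:
  component: {x25, x26, x27, x28, x29}


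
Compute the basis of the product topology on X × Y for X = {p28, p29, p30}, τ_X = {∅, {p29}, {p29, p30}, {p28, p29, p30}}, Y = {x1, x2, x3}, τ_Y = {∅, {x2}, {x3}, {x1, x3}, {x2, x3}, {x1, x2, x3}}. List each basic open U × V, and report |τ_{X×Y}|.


Basis B = {∅ × ∅, {p29} × {x2}, {p29} × {x3}, {p29} × {x1, x3}, {p29} × {x2, x3}, {p29, p30} × {x2}, {p29, p30} × {x3}, {p28, p29, p30} × {x2}, {p28, p29, p30} × {x3}, {p29} × {x1, x2, x3}, {p29, p30} × {x1, x3}, {p29, p30} × {x2, x3}, {p28, p29, p30} × {x1, x3}, {p28, p29, p30} × {x2, x3}, {p29, p30} × {x1, x2, x3}, {p28, p29, p30} × {x1, x2, x3}}; |τ_{X×Y}| = 40.

Enumerate products U × V with U ∈ τ_X, V ∈ τ_Y (deduplicated):
  ∅ × ∅ = {} (∅)
  {p29} × {x2} = {(p29,x2)}
  {p29} × {x3} = {(p29,x3)}
  {p29} × {x1, x3} = {(p29,x1), (p29,x3)}
  {p29} × {x2, x3} = {(p29,x2), (p29,x3)}
  {p29, p30} × {x2} = {(p29,x2), (p30,x2)}
  {p29, p30} × {x3} = {(p29,x3), (p30,x3)}
  {p28, p29, p30} × {x2} = {(p28,x2), (p29,x2), (p30,x2)}
  {p28, p29, p30} × {x3} = {(p28,x3), (p29,x3), (p30,x3)}
  {p29} × {x1, x2, x3} = {(p29,x1), (p29,x2), (p29,x3)}
  {p29, p30} × {x1, x3} = {(p29,x1), (p29,x3), (p30,x1), (p30,x3)}
  {p29, p30} × {x2, x3} = {(p29,x2), (p29,x3), (p30,x2), (p30,x3)}
  {p28, p29, p30} × {x1, x3} = {(p28,x1), (p28,x3), (p29,x1), (p29,x3), (p30,x1), (p30,x3)}
  {p28, p29, p30} × {x2, x3} = {(p28,x2), (p28,x3), (p29,x2), (p29,x3), (p30,x2), (p30,x3)}
  {p29, p30} × {x1, x2, x3} = {(p29,x1), (p29,x2), (p29,x3), (p30,x1), (p30,x2), (p30,x3)}
  {p28, p29, p30} × {x1, x2, x3} = {(p28,x1), (p28,x2), (p28,x3), (p29,x1), (p29,x2), (p29,x3), (p30,x1), (p30,x2), (p30,x3)}
These 16 distinct sets form the basis B.
Close under arbitrary unions to get τ_{X×Y}; counting gives |τ_{X×Y}| = 40.


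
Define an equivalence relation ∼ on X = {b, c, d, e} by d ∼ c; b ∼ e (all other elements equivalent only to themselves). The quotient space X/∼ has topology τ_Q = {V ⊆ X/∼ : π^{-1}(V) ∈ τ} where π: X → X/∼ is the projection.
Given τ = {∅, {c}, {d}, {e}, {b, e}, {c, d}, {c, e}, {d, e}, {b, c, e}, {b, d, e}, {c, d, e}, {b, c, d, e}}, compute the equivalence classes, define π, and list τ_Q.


X/∼ = {[b=e], [c=d]}; |τ_Q| = 4.

Equivalence classes: [b=e], [c=d].
Quotient map π: X → X/∼ sends b ↦ [b=e], c ↦ [c=d], d ↦ [c=d], e ↦ [b=e].
For each subset V ⊆ X/∼, compute π^{-1}(V) ⊆ X and check whether π^{-1}(V) ∈ τ. V is open in τ_Q iff π^{-1}(V) ∈ τ.
  V = {}: π^{-1}(V) = ∅ ∈ τ ✓.
  V = {[b=e]}: π^{-1}(V) = {b, e} ∈ τ ✓.
  V = {[c=d]}: π^{-1}(V) = {c, d} ∈ τ ✓.
  V = {[b=e], [c=d]}: π^{-1}(V) = {b, c, d, e} ∈ τ ✓.
Open sets in the quotient: τ_Q = {{}, {[b=e]}, {[c=d]}, {[b=e], [c=d]}} (4 elements).
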